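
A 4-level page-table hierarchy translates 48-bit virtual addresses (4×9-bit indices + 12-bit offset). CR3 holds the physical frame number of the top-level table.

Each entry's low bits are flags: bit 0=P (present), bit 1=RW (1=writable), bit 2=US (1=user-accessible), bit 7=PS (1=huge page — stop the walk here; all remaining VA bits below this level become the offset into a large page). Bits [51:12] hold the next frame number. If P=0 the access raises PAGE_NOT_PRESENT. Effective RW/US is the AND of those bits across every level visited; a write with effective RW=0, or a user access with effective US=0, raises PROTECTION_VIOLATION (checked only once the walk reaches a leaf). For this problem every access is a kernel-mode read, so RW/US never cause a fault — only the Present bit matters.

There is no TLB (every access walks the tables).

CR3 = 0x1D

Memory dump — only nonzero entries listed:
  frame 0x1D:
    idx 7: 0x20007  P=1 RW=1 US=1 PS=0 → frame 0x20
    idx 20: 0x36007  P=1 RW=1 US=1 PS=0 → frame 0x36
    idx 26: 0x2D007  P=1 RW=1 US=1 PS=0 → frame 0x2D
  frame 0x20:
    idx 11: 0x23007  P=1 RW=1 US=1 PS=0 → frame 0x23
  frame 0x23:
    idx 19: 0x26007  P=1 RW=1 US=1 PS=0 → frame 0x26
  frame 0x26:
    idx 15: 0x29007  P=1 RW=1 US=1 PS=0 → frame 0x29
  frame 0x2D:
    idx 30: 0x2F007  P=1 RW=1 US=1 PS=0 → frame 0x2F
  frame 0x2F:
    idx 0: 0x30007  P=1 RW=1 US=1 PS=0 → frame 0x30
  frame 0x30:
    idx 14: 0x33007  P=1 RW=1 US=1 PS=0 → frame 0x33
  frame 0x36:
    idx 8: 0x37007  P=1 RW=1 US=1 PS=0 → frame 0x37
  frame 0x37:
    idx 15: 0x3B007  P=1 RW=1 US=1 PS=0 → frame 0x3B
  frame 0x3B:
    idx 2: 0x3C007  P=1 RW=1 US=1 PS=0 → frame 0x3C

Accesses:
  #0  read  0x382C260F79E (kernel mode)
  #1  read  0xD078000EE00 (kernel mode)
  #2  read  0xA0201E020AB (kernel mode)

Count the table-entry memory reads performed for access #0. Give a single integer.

Per-access translation:
#0 VA=0x382C260F79E (r,kernel):
  [0] read 0x1D idx=7: raw=0x20007 flags P=1 W=1 U=1 S=0
  [1] read 0x20 idx=11: raw=0x23007 flags P=1 W=1 U=1 S=0
  [2] read 0x23 idx=19: raw=0x26007 flags P=1 W=1 U=1 S=0
  [3] read 0x26 idx=15: raw=0x29007 flags P=1 W=1 U=1 S=0
  ✓ 0x2979E  — 4 lookups
#1 VA=0xD078000EE00 (r,kernel):
  [0] read 0x1D idx=26: raw=0x2D007 flags P=1 W=1 U=1 S=0
  [1] read 0x2D idx=30: raw=0x2F007 flags P=1 W=1 U=1 S=0
  [2] read 0x2F idx=0: raw=0x30007 flags P=1 W=1 U=1 S=0
  [3] read 0x30 idx=14: raw=0x33007 flags P=1 W=1 U=1 S=0
  ✓ 0x33E00  — 4 lookups
#2 VA=0xA0201E020AB (r,kernel):
  [0] read 0x1D idx=20: raw=0x36007 flags P=1 W=1 U=1 S=0
  [1] read 0x36 idx=8: raw=0x37007 flags P=1 W=1 U=1 S=0
  [2] read 0x37 idx=15: raw=0x3B007 flags P=1 W=1 U=1 S=0
  [3] read 0x3B idx=2: raw=0x3C007 flags P=1 W=1 U=1 S=0
  ✓ 0x3C0AB  — 4 lookups

Entries read for #0: 4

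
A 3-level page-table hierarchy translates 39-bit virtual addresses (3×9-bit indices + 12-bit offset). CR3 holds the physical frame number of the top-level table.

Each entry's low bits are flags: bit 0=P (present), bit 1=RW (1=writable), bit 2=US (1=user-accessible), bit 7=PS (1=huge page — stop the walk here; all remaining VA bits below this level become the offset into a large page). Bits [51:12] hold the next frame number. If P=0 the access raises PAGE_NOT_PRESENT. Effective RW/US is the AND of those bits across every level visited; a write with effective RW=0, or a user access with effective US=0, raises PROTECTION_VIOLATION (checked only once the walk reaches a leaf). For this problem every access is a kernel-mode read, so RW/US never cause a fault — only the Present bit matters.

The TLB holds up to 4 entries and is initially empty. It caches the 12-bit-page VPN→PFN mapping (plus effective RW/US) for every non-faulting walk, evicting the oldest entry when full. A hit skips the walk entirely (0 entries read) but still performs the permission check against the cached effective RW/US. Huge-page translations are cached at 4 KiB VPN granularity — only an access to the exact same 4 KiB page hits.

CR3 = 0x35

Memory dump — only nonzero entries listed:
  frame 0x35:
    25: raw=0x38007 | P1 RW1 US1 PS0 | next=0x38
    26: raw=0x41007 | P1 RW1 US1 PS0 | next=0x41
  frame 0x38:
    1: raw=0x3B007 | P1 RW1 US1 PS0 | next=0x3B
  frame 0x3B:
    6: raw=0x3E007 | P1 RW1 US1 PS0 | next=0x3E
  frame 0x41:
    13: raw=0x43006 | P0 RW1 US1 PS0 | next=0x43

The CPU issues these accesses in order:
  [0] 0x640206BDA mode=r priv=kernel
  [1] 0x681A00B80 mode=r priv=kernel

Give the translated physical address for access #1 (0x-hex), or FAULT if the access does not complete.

Trace:
#0 VA=0x640206BDA (r,kernel):
  L0 @0x35[25] → 0x38007  P=1,RW=1,US=1,PS=0
  L1 @0x38[1] → 0x3B007  P=1,RW=1,US=1,PS=0
  L2 @0x3B[6] → 0x3E007  P=1,RW=1,US=1,PS=0
  ✓ 0x3EBDA  — 3 lookups
#1 VA=0x681A00B80 (r,kernel):
  L0 @0x35[26] → 0x41007  P=1,RW=1,US=1,PS=0
  L1 @0x41[13] → 0x43006  P=0,RW=1,US=1,PS=0
  ✗ PAGE_NOT_PRESENT  [2 reads]

Access #1 PA: FAULT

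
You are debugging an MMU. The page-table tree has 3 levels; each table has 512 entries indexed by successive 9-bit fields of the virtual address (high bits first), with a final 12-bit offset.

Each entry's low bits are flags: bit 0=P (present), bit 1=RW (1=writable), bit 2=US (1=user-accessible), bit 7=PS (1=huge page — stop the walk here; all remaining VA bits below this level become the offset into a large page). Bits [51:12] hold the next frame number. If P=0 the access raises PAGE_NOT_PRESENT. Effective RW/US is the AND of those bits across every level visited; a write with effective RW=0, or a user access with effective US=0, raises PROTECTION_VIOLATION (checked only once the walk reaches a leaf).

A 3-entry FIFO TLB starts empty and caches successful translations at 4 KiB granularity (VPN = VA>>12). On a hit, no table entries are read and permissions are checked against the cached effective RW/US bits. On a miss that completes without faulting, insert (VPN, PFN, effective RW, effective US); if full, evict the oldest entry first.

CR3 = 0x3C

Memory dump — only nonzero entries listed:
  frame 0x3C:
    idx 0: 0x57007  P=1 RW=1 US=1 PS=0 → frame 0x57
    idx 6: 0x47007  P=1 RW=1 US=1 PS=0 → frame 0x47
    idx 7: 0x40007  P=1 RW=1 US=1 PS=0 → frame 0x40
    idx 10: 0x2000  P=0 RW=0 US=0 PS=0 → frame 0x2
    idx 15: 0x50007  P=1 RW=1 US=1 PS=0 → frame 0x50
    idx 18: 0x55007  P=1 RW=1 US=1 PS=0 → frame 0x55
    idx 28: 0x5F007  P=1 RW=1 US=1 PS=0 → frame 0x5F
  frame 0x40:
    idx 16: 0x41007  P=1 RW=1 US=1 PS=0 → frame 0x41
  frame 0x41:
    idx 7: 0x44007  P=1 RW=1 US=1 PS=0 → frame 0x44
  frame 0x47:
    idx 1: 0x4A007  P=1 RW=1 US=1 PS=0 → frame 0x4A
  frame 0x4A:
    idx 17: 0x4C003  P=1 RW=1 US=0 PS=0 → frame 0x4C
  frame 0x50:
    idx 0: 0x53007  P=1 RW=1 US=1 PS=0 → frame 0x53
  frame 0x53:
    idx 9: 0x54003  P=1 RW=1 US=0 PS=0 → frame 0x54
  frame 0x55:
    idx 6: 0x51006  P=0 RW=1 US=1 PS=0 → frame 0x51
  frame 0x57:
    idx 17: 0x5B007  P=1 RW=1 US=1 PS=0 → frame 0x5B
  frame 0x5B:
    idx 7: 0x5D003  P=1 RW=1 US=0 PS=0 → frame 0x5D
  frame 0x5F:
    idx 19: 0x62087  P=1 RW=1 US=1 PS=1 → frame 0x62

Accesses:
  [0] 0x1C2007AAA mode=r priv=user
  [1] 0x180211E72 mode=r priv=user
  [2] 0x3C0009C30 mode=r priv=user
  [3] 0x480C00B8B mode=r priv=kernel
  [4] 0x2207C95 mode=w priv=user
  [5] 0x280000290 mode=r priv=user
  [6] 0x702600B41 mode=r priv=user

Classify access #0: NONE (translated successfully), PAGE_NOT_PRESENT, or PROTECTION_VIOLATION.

Walk each access:
#0 VA=0x1C2007AAA (r,user):
  lvl0: tbl 0x3C, slot 7 ⇒ 0x40007 (P1/RW1/US1/PS0)
  lvl1: tbl 0x40, slot 16 ⇒ 0x41007 (P1/RW1/US1/PS0)
  lvl2: tbl 0x41, slot 7 ⇒ 0x44007 (P1/RW1/US1/PS0)
  → PA=0x44AAA  (3 entries read)
#1 VA=0x180211E72 (r,user):
  lvl0: tbl 0x3C, slot 6 ⇒ 0x47007 (P1/RW1/US1/PS0)
  lvl1: tbl 0x47, slot 1 ⇒ 0x4A007 (P1/RW1/US1/PS0)
  lvl2: tbl 0x4A, slot 17 ⇒ 0x4C003 (P1/RW1/US0/PS0)
  ✗ PROTECTION_VIOLATION  [3 reads]
#2 VA=0x3C0009C30 (r,user):
  lvl0: tbl 0x3C, slot 15 ⇒ 0x50007 (P1/RW1/US1/PS0)
  lvl1: tbl 0x50, slot 0 ⇒ 0x53007 (P1/RW1/US1/PS0)
  lvl2: tbl 0x53, slot 9 ⇒ 0x54003 (P1/RW1/US0/PS0)
  ✗ PROTECTION_VIOLATION  [3 reads]
#3 VA=0x480C00B8B (r,kernel):
  lvl0: tbl 0x3C, slot 18 ⇒ 0x55007 (P1/RW1/US1/PS0)
  lvl1: tbl 0x55, slot 6 ⇒ 0x51006 (P0/RW1/US1/PS0)
  ✗ PAGE_NOT_PRESENT  [2 reads]
#4 VA=0x2207C95 (w,user):
  lvl0: tbl 0x3C, slot 0 ⇒ 0x57007 (P1/RW1/US1/PS0)
  lvl1: tbl 0x57, slot 17 ⇒ 0x5B007 (P1/RW1/US1/PS0)
  lvl2: tbl 0x5B, slot 7 ⇒ 0x5D003 (P1/RW1/US0/PS0)
  ✗ PROTECTION_VIOLATION  [3 reads]
#5 VA=0x280000290 (r,user):
  lvl0: tbl 0x3C, slot 10 ⇒ 0x2000 (P0/RW0/US0/PS0)
  ✗ PAGE_NOT_PRESENT  [1 reads]
#6 VA=0x702600B41 (r,user):
  lvl0: tbl 0x3C, slot 28 ⇒ 0x5F007 (P1/RW1/US1/PS0)
  lvl1: tbl 0x5F, slot 19 ⇒ 0x62087 (P1/RW1/US1/PS1)
  → PA=0x62B41 (huge @L1)  (2 entries read)

Access #0 fault: NONE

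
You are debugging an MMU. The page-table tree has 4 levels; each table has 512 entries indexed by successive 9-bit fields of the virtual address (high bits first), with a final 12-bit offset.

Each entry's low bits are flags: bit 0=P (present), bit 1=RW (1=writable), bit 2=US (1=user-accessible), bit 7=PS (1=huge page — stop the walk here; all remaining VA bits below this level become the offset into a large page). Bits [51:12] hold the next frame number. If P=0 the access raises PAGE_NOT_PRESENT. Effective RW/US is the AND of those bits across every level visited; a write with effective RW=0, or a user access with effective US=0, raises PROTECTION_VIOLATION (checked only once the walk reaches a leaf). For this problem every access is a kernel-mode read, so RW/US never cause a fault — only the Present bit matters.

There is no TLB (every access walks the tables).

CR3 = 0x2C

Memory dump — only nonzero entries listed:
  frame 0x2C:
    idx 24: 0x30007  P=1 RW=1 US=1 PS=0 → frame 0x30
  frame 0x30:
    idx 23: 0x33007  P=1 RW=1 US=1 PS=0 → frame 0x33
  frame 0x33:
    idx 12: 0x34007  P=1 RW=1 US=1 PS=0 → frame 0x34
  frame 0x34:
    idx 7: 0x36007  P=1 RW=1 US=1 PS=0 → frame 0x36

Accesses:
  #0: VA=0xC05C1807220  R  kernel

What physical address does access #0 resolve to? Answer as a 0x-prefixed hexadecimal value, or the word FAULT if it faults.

Walk each access:
#0 VA=0xC05C1807220 (r,kernel):
  L0: frame=0x2C idx=24 entry=0x30007 [P=1 RW=1 US=1 PS=0]
  L1: frame=0x30 idx=23 entry=0x33007 [P=1 RW=1 US=1 PS=0]
  L2: frame=0x33 idx=12 entry=0x34007 [P=1 RW=1 US=1 PS=0]
  L3: frame=0x34 idx=7 entry=0x36007 [P=1 RW=1 US=1 PS=0]
  → PA=0x36220  (4 entries read)

Access #0 PA: 0x36220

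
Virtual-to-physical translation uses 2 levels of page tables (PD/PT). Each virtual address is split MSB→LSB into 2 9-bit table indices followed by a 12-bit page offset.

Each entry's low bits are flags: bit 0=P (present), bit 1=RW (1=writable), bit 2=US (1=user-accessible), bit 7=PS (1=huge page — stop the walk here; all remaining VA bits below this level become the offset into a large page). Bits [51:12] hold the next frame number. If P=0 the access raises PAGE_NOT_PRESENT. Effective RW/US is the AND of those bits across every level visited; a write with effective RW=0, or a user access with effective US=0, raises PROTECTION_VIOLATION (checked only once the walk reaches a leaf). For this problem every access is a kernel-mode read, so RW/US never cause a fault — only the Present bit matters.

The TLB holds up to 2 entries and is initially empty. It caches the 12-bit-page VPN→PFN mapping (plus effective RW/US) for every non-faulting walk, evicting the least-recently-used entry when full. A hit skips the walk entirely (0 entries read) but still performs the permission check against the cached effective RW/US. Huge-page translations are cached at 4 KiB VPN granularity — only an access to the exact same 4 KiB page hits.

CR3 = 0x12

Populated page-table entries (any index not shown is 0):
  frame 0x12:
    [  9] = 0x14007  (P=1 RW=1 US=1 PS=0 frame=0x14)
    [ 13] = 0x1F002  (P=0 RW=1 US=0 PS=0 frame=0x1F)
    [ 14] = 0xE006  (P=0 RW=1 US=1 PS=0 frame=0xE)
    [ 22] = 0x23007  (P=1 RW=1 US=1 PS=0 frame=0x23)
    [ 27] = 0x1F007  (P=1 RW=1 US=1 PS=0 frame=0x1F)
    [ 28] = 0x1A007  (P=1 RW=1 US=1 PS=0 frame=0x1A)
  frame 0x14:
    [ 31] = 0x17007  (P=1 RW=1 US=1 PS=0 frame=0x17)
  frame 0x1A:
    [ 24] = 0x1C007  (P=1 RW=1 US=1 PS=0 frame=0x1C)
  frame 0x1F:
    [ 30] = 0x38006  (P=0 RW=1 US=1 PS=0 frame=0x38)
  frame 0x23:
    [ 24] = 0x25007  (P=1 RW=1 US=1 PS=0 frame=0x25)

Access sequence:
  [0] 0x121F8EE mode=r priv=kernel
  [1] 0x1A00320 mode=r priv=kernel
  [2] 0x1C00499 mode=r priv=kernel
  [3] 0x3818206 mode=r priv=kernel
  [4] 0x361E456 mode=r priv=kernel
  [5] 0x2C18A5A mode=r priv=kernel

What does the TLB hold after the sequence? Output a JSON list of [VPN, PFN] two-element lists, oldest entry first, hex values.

Trace:
#0 VA=0x121F8EE (r,kernel):
  [0] read 0x12 idx=9: raw=0x14007 flags P=1 W=1 U=1 S=0
  [1] read 0x14 idx=31: raw=0x17007 flags P=1 W=1 U=1 S=0
  → PA=0x178EE  (2 entries read)
#1 VA=0x1A00320 (r,kernel):
  [0] read 0x12 idx=13: raw=0x1F002 flags P=0 W=1 U=0 S=0
  ⇒ fault: PAGE_NOT_PRESENT  — 1 lookups
#2 VA=0x1C00499 (r,kernel):
  [0] read 0x12 idx=14: raw=0xE006 flags P=0 W=1 U=1 S=0
  ⇒ fault: PAGE_NOT_PRESENT  — 1 lookups
#3 VA=0x3818206 (r,kernel):
  [0] read 0x12 idx=28: raw=0x1A007 flags P=1 W=1 U=1 S=0
  [1] read 0x1A idx=24: raw=0x1C007 flags P=1 W=1 U=1 S=0
  → PA=0x1C206  (2 entries read)
#4 VA=0x361E456 (r,kernel):
  [0] read 0x12 idx=27: raw=0x1F007 flags P=1 W=1 U=1 S=0
  [1] read 0x1F idx=30: raw=0x38006 flags P=0 W=1 U=1 S=0
  ⇒ fault: PAGE_NOT_PRESENT  — 2 lookups
#5 VA=0x2C18A5A (r,kernel):
  [0] read 0x12 idx=22: raw=0x23007 flags P=1 W=1 U=1 S=0
  [1] read 0x23 idx=24: raw=0x25007 flags P=1 W=1 U=1 S=0
  → PA=0x25A5A  (2 entries read)

TLB: [["0x3818", "0x1C"], ["0x2C18", "0x25"]]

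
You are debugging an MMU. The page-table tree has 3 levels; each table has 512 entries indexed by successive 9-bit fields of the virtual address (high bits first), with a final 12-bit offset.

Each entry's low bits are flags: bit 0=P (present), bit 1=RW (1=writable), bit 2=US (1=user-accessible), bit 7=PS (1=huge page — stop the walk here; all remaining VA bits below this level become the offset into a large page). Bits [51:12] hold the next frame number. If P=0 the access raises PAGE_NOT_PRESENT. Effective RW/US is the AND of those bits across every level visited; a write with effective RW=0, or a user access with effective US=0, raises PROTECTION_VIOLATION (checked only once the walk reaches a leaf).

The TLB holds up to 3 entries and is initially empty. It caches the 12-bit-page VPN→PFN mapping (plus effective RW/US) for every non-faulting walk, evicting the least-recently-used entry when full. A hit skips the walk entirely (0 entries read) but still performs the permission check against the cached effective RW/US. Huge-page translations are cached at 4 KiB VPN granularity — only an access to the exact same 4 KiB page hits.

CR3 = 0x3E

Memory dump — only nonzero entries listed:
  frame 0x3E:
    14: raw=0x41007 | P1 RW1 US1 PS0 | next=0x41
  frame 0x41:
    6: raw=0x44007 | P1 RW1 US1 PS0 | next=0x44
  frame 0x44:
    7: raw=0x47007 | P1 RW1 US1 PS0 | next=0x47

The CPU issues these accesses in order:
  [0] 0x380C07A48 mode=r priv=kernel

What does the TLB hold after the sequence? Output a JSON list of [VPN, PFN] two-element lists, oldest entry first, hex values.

Walk each access:
#0 VA=0x380C07A48 (r,kernel):
  [0] read 0x3E idx=14: raw=0x41007 flags P=1 W=1 U=1 S=0
  [1] read 0x41 idx=6: raw=0x44007 flags P=1 W=1 U=1 S=0
  [2] read 0x44 idx=7: raw=0x47007 flags P=1 W=1 U=1 S=0
  ⇒ phys 0x47A48  [3 reads]

TLB: [["0x380C07", "0x47"]]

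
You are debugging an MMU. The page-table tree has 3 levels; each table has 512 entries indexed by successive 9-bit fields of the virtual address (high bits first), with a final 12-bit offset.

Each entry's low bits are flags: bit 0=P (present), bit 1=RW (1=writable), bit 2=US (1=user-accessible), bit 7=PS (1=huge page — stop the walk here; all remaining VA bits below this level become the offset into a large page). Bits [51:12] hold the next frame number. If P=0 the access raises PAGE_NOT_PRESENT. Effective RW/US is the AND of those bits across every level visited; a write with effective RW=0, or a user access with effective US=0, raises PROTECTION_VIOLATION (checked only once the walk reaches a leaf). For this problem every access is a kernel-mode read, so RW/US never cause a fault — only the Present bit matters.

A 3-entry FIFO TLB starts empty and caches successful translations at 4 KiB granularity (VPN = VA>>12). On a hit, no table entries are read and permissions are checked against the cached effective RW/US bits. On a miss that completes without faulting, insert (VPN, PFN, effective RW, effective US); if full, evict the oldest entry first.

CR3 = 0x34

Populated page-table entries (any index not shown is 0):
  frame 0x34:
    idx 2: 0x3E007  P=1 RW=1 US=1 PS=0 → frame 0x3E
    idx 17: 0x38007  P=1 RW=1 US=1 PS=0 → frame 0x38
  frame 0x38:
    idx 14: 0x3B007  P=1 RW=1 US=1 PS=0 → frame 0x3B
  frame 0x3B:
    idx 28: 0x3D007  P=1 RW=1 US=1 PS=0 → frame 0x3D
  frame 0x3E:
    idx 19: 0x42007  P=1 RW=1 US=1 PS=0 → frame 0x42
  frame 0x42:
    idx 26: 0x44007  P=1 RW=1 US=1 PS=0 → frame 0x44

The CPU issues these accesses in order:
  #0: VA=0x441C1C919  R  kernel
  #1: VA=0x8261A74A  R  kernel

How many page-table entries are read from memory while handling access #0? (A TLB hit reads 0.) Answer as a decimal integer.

Walk each access:
#0 VA=0x441C1C919 (r,kernel):
  lvl0: tbl 0x34, slot 17 ⇒ 0x38007 (P1/RW1/US1/PS0)
  lvl1: tbl 0x38, slot 14 ⇒ 0x3B007 (P1/RW1/US1/PS0)
  lvl2: tbl 0x3B, slot 28 ⇒ 0x3D007 (P1/RW1/US1/PS0)
  → PA=0x3D919  (3 entries read)
#1 VA=0x8261A74A (r,kernel):
  lvl0: tbl 0x34, slot 2 ⇒ 0x3E007 (P1/RW1/US1/PS0)
  lvl1: tbl 0x3E, slot 19 ⇒ 0x42007 (P1/RW1/US1/PS0)
  lvl2: tbl 0x42, slot 26 ⇒ 0x44007 (P1/RW1/US1/PS0)
  → PA=0x4474A  (3 entries read)

Entries read for #0: 3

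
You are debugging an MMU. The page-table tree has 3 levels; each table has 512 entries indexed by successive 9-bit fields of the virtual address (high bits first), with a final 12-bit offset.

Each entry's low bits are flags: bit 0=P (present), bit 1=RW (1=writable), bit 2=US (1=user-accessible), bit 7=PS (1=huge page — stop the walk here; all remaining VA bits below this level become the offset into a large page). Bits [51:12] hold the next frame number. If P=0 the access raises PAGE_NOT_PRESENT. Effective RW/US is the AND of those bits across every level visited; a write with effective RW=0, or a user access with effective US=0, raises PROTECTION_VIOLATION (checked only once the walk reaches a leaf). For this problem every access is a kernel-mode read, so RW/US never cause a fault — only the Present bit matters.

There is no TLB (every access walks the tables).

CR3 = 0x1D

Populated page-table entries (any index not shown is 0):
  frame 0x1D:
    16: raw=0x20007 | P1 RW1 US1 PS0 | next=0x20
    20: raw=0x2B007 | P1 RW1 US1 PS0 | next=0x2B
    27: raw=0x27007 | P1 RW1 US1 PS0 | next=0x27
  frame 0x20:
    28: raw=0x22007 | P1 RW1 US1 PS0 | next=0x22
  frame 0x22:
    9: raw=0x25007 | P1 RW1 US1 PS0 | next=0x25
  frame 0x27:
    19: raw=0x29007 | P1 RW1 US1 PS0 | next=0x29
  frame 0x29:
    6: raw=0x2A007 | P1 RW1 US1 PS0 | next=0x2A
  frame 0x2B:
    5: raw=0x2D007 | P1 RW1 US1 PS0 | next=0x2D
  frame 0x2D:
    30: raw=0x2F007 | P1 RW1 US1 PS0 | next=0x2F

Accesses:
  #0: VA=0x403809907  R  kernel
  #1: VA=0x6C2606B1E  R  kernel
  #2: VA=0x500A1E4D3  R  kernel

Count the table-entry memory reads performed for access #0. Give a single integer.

Walk each access:
#0 VA=0x403809907 (r,kernel):
  L0 @0x1D[16] → 0x20007  P=1,RW=1,US=1,PS=0
  L1 @0x20[28] → 0x22007  P=1,RW=1,US=1,PS=0
  L2 @0x22[9] → 0x25007  P=1,RW=1,US=1,PS=0
  → PA=0x25907  (3 entries read)
#1 VA=0x6C2606B1E (r,kernel):
  L0 @0x1D[27] → 0x27007  P=1,RW=1,US=1,PS=0
  L1 @0x27[19] → 0x29007  P=1,RW=1,US=1,PS=0
  L2 @0x29[6] → 0x2A007  P=1,RW=1,US=1,PS=0
  → PA=0x2AB1E  (3 entries read)
#2 VA=0x500A1E4D3 (r,kernel):
  L0 @0x1D[20] → 0x2B007  P=1,RW=1,US=1,PS=0
  L1 @0x2B[5] → 0x2D007  P=1,RW=1,US=1,PS=0
  L2 @0x2D[30] → 0x2F007  P=1,RW=1,US=1,PS=0
  → PA=0x2F4D3  (3 entries read)

Entries read for #0: 3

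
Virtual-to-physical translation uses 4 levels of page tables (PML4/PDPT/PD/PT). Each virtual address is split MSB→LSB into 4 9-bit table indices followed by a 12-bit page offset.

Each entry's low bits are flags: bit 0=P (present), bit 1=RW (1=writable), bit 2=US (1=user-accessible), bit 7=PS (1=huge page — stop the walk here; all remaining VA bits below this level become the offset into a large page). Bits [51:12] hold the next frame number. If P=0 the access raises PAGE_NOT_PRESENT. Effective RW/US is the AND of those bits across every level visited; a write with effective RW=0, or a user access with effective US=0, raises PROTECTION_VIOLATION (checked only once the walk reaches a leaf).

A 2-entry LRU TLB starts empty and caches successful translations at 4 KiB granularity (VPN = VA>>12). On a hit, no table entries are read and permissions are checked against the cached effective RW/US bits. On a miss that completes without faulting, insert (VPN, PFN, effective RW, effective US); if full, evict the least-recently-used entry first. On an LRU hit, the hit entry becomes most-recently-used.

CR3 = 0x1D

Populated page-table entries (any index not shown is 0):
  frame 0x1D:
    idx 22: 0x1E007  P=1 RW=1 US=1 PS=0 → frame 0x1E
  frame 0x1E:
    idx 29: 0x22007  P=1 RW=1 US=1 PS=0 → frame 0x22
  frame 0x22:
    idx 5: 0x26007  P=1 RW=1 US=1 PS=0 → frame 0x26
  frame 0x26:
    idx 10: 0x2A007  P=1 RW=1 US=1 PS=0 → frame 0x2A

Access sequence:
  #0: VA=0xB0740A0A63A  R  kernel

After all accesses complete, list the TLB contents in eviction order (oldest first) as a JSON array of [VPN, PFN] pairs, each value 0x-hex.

Trace:
#0 VA=0xB0740A0A63A (r,kernel):
  L0 @0x1D[22] → 0x1E007  P=1,RW=1,US=1,PS=0
  L1 @0x1E[29] → 0x22007  P=1,RW=1,US=1,PS=0
  L2 @0x22[5] → 0x26007  P=1,RW=1,US=1,PS=0
  L3 @0x26[10] → 0x2A007  P=1,RW=1,US=1,PS=0
  ✓ 0x2A63A  — 4 lookups

TLB: [["0xB0740A0A", "0x2A"]]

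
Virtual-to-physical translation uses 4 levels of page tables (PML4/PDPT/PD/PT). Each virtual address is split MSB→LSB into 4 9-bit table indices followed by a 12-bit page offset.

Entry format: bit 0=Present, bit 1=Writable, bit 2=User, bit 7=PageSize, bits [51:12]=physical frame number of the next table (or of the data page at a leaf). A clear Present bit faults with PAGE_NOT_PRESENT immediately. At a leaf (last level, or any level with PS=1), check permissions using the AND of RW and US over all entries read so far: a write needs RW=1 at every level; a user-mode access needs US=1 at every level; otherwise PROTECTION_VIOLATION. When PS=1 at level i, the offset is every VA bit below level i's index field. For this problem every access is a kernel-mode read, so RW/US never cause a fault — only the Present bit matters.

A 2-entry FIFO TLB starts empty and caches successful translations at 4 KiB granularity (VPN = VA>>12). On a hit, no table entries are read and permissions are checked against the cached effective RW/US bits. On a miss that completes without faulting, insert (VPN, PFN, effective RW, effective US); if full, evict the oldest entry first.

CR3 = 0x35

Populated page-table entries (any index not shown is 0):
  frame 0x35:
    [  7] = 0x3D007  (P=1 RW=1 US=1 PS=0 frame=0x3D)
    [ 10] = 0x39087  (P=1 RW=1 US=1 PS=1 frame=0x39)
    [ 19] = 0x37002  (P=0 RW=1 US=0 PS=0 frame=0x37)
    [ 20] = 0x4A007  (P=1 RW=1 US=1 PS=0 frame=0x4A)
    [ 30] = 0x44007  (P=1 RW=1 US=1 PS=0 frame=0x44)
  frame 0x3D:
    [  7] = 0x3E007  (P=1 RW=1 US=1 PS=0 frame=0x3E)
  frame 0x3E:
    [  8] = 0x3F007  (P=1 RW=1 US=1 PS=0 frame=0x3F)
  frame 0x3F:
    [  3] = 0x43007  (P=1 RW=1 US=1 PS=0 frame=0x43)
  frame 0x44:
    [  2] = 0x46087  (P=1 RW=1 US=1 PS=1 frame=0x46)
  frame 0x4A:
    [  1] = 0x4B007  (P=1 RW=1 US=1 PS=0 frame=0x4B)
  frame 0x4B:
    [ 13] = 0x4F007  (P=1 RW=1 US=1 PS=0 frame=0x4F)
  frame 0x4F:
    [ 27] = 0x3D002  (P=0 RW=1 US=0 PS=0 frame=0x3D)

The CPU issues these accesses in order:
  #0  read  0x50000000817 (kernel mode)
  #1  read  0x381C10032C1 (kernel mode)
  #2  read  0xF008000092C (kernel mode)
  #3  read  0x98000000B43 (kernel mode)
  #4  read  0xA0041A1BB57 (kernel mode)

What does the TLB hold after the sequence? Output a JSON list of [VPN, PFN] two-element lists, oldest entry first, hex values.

Per-access translation:
#0 VA=0x50000000817 (r,kernel):
  lvl0: tbl 0x35, slot 10 ⇒ 0x39087 (P1/RW1/US1/PS1)
  → PA=0x39817 (huge @L0)  (1 entries read)
#1 VA=0x381C10032C1 (r,kernel):
  lvl0: tbl 0x35, slot 7 ⇒ 0x3D007 (P1/RW1/US1/PS0)
  lvl1: tbl 0x3D, slot 7 ⇒ 0x3E007 (P1/RW1/US1/PS0)
  lvl2: tbl 0x3E, slot 8 ⇒ 0x3F007 (P1/RW1/US1/PS0)
  lvl3: tbl 0x3F, slot 3 ⇒ 0x43007 (P1/RW1/US1/PS0)
  → PA=0x432C1  (4 entries read)
#2 VA=0xF008000092C (r,kernel):
  lvl0: tbl 0x35, slot 30 ⇒ 0x44007 (P1/RW1/US1/PS0)
  lvl1: tbl 0x44, slot 2 ⇒ 0x46087 (P1/RW1/US1/PS1)
  → PA=0x4692C (huge @L1)  (2 entries read)
#3 VA=0x98000000B43 (r,kernel):
  lvl0: tbl 0x35, slot 19 ⇒ 0x37002 (P0/RW1/US0/PS0)
  ⇒ fault: PAGE_NOT_PRESENT  — 1 lookups
#4 VA=0xA0041A1BB57 (r,kernel):
  lvl0: tbl 0x35, slot 20 ⇒ 0x4A007 (P1/RW1/US1/PS0)
  lvl1: tbl 0x4A, slot 1 ⇒ 0x4B007 (P1/RW1/US1/PS0)
  lvl2: tbl 0x4B, slot 13 ⇒ 0x4F007 (P1/RW1/US1/PS0)
  lvl3: tbl 0x4F, slot 27 ⇒ 0x3D002 (P0/RW1/US0/PS0)
  ⇒ fault: PAGE_NOT_PRESENT  — 4 lookups

TLB: [["0x381C1003", "0x43"], ["0xF0080000", "0x46"]]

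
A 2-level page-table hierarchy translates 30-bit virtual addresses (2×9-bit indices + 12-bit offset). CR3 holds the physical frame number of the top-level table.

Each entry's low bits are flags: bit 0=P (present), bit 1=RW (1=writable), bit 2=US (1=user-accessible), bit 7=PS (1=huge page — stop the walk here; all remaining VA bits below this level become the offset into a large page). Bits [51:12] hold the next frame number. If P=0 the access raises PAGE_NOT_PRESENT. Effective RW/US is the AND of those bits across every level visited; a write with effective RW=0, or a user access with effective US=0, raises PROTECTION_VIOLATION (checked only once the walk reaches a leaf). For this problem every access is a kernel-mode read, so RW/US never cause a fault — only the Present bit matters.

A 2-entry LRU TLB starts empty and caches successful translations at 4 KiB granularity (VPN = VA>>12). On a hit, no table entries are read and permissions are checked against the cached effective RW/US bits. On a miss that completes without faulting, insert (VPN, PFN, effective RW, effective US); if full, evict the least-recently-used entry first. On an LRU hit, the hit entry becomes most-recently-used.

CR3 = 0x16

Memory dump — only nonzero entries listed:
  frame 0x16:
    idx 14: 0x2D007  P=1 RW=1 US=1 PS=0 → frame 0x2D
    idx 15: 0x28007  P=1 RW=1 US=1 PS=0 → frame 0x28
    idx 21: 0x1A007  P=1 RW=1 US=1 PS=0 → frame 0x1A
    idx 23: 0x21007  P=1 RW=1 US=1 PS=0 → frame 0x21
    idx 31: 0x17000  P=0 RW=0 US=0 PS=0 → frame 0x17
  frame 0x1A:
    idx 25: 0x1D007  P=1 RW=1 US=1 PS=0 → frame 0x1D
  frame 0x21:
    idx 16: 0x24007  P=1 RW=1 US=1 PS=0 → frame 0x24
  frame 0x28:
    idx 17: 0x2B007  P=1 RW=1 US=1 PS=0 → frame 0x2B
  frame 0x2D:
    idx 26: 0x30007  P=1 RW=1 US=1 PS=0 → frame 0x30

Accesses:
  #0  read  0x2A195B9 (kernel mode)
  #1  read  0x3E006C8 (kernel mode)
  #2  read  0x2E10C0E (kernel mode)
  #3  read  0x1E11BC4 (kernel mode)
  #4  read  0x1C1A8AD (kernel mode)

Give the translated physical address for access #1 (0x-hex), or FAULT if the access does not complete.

Per-access translation:
#0 VA=0x2A195B9 (r,kernel):
  L0 @0x16[21] → 0x1A007  P=1,RW=1,US=1,PS=0
  L1 @0x1A[25] → 0x1D007  P=1,RW=1,US=1,PS=0
  ⇒ phys 0x1D5B9  [2 reads]
#1 VA=0x3E006C8 (r,kernel):
  L0 @0x16[31] → 0x17000  P=0,RW=0,US=0,PS=0
  ✗ PAGE_NOT_PRESENT  [1 reads]
#2 VA=0x2E10C0E (r,kernel):
  L0 @0x16[23] → 0x21007  P=1,RW=1,US=1,PS=0
  L1 @0x21[16] → 0x24007  P=1,RW=1,US=1,PS=0
  ⇒ phys 0x24C0E  [2 reads]
#3 VA=0x1E11BC4 (r,kernel):
  L0 @0x16[15] → 0x28007  P=1,RW=1,US=1,PS=0
  L1 @0x28[17] → 0x2B007  P=1,RW=1,US=1,PS=0
  ⇒ phys 0x2BBC4  [2 reads]
#4 VA=0x1C1A8AD (r,kernel):
  L0 @0x16[14] → 0x2D007  P=1,RW=1,US=1,PS=0
  L1 @0x2D[26] → 0x30007  P=1,RW=1,US=1,PS=0
  ⇒ phys 0x308AD  [2 reads]

Access #1 PA: FAULT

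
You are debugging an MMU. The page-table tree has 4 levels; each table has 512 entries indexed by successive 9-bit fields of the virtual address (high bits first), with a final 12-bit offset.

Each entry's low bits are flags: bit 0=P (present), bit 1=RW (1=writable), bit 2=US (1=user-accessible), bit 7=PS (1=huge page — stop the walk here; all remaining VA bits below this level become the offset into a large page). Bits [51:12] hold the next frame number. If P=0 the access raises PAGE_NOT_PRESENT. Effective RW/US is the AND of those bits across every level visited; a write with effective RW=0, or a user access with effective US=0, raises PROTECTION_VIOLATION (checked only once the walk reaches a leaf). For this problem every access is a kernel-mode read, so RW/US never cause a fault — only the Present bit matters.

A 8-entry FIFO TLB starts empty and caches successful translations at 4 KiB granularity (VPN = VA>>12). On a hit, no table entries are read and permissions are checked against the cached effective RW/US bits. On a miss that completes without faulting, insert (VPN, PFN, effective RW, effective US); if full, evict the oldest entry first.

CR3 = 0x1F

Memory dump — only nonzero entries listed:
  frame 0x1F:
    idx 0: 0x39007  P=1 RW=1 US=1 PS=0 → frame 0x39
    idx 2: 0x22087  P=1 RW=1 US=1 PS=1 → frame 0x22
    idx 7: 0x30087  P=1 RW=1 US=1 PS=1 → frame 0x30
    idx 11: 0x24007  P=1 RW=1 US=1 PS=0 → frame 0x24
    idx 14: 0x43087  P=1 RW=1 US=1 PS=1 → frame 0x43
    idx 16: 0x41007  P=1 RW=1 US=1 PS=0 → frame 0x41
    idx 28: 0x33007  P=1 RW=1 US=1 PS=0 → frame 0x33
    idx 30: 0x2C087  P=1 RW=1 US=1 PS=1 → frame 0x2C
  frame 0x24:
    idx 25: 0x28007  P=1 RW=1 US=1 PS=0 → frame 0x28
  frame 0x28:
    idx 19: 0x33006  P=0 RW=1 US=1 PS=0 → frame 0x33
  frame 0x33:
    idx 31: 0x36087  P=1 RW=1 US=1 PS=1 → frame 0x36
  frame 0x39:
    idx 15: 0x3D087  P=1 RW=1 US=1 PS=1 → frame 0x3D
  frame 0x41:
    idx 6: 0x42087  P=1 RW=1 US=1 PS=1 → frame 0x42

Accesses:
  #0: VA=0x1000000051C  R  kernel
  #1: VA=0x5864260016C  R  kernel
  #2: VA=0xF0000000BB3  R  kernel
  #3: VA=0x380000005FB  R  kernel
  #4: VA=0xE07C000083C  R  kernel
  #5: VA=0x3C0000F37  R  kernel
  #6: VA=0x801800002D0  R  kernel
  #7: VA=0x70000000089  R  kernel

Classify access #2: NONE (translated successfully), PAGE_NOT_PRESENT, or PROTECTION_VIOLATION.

Per-access translation:
#0 VA=0x1000000051C (r,kernel):
  lvl0: tbl 0x1F, slot 2 ⇒ 0x22087 (P1/RW1/US1/PS1)
  → PA=0x2251C (huge @L0)  (1 entries read)
#1 VA=0x5864260016C (r,kernel):
  lvl0: tbl 0x1F, slot 11 ⇒ 0x24007 (P1/RW1/US1/PS0)
  lvl1: tbl 0x24, slot 25 ⇒ 0x28007 (P1/RW1/US1/PS0)
  lvl2: tbl 0x28, slot 19 ⇒ 0x33006 (P0/RW1/US1/PS0)
  ⇒ fault: PAGE_NOT_PRESENT  — 3 lookups
#2 VA=0xF0000000BB3 (r,kernel):
  lvl0: tbl 0x1F, slot 30 ⇒ 0x2C087 (P1/RW1/US1/PS1)
  → PA=0x2CBB3 (huge @L0)  (1 entries read)
#3 VA=0x380000005FB (r,kernel):
  lvl0: tbl 0x1F, slot 7 ⇒ 0x30087 (P1/RW1/US1/PS1)
  → PA=0x305FB (huge @L0)  (1 entries read)
#4 VA=0xE07C000083C (r,kernel):
  lvl0: tbl 0x1F, slot 28 ⇒ 0x33007 (P1/RW1/US1/PS0)
  lvl1: tbl 0x33, slot 31 ⇒ 0x36087 (P1/RW1/US1/PS1)
  → PA=0x3683C (huge @L1)  (2 entries read)
#5 VA=0x3C0000F37 (r,kernel):
  lvl0: tbl 0x1F, slot 0 ⇒ 0x39007 (P1/RW1/US1/PS0)
  lvl1: tbl 0x39, slot 15 ⇒ 0x3D087 (P1/RW1/US1/PS1)
  → PA=0x3DF37 (huge @L1)  (2 entries read)
#6 VA=0x801800002D0 (r,kernel):
  lvl0: tbl 0x1F, slot 16 ⇒ 0x41007 (P1/RW1/US1/PS0)
  lvl1: tbl 0x41, slot 6 ⇒ 0x42087 (P1/RW1/US1/PS1)
  → PA=0x422D0 (huge @L1)  (2 entries read)
#7 VA=0x70000000089 (r,kernel):
  lvl0: tbl 0x1F, slot 14 ⇒ 0x43087 (P1/RW1/US1/PS1)
  → PA=0x43089 (huge @L0)  (1 entries read)

Access #2 fault: NONE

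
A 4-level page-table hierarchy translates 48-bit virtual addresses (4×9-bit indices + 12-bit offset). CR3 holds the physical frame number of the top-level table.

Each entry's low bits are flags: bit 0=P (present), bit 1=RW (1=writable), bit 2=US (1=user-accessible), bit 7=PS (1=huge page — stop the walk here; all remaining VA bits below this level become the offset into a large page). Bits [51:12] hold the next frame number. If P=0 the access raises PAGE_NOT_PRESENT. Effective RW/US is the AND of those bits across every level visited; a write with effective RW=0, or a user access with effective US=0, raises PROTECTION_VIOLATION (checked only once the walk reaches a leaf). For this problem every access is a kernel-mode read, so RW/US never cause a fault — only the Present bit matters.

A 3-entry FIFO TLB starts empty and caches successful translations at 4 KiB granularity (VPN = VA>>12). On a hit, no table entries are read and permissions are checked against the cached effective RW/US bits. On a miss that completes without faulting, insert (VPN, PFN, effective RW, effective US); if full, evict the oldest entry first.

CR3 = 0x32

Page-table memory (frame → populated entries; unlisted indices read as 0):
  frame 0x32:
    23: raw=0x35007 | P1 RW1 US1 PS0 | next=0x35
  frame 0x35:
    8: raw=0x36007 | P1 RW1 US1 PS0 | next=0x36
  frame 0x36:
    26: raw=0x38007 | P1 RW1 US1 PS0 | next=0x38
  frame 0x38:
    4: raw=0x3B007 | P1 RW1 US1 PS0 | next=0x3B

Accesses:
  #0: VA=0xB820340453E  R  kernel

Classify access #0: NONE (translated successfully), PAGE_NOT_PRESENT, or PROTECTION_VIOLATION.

Per-access translation:
#0 VA=0xB820340453E (r,kernel):
  L0: frame=0x32 idx=23 entry=0x35007 [P=1 RW=1 US=1 PS=0]
  L1: frame=0x35 idx=8 entry=0x36007 [P=1 RW=1 US=1 PS=0]
  L2: frame=0x36 idx=26 entry=0x38007 [P=1 RW=1 US=1 PS=0]
  L3: frame=0x38 idx=4 entry=0x3B007 [P=1 RW=1 US=1 PS=0]
  ⇒ phys 0x3B53E  [4 reads]

Access #0 fault: NONE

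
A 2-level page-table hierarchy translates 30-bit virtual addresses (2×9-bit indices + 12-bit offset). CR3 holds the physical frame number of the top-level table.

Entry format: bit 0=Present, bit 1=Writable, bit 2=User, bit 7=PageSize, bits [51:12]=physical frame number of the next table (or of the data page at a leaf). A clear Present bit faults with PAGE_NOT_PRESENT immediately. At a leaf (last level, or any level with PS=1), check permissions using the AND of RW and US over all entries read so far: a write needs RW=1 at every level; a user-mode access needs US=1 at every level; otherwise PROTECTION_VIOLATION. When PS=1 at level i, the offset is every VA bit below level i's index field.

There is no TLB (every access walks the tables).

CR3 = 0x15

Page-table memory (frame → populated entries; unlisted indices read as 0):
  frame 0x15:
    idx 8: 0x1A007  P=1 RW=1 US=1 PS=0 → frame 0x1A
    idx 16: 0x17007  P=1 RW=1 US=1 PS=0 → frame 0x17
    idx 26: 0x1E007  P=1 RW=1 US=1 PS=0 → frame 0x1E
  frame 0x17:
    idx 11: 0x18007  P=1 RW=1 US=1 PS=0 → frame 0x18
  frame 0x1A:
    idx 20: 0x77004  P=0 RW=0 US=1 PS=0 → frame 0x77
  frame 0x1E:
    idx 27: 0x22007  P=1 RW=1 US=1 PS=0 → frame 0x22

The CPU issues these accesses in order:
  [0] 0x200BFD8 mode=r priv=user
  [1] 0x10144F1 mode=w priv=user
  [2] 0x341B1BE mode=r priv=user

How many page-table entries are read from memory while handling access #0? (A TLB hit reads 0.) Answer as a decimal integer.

Trace:
#0 VA=0x200BFD8 (r,user):
  lvl0: tbl 0x15, slot 16 ⇒ 0x17007 (P1/RW1/US1/PS0)
  lvl1: tbl 0x17, slot 11 ⇒ 0x18007 (P1/RW1/US1/PS0)
  ⇒ phys 0x18FD8  [2 reads]
#1 VA=0x10144F1 (w,user):
  lvl0: tbl 0x15, slot 8 ⇒ 0x1A007 (P1/RW1/US1/PS0)
  lvl1: tbl 0x1A, slot 20 ⇒ 0x77004 (P0/RW0/US1/PS0)
  ✗ PAGE_NOT_PRESENT  [2 reads]
#2 VA=0x341B1BE (r,user):
  lvl0: tbl 0x15, slot 26 ⇒ 0x1E007 (P1/RW1/US1/PS0)
  lvl1: tbl 0x1E, slot 27 ⇒ 0x22007 (P1/RW1/US1/PS0)
  ⇒ phys 0x221BE  [2 reads]

Entries read for #0: 2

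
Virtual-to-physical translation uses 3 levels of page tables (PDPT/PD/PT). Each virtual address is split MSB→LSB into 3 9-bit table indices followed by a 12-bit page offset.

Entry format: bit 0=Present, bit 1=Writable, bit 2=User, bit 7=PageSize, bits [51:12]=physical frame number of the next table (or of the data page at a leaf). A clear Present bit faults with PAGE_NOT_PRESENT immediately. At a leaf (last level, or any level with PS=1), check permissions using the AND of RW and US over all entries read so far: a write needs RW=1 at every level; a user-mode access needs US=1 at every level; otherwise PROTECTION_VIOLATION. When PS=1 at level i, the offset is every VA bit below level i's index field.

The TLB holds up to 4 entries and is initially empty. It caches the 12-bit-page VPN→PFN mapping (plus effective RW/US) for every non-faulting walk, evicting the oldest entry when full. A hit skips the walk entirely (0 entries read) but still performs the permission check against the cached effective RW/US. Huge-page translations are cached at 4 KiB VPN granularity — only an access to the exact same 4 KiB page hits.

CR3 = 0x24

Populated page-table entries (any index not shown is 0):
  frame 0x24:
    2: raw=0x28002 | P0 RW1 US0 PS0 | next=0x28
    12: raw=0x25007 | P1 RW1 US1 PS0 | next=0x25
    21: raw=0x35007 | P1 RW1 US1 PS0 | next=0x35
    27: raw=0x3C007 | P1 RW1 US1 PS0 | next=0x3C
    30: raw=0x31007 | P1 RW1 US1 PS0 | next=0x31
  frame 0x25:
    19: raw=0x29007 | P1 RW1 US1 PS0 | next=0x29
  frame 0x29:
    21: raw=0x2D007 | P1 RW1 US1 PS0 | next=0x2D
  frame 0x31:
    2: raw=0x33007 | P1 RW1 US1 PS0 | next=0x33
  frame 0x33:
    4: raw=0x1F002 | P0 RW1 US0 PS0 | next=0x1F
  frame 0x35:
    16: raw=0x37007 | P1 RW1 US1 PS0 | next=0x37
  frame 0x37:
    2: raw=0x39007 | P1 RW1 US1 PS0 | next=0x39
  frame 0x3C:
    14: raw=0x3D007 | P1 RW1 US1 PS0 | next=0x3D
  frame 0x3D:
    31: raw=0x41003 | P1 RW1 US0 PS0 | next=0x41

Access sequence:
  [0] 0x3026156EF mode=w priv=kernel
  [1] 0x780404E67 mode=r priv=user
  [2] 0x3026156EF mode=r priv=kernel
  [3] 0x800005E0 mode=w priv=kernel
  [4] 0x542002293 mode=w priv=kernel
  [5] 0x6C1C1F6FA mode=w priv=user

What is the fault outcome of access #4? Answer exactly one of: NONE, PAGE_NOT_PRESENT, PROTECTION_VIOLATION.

Trace:
#0 VA=0x3026156EF (w,kernel):
  L0 @0x24[12] → 0x25007  P=1,RW=1,US=1,PS=0
  L1 @0x25[19] → 0x29007  P=1,RW=1,US=1,PS=0
  L2 @0x29[21] → 0x2D007  P=1,RW=1,US=1,PS=0
  → PA=0x2D6EF  (3 entries read)
#1 VA=0x780404E67 (r,user):
  L0 @0x24[30] → 0x31007  P=1,RW=1,US=1,PS=0
  L1 @0x31[2] → 0x33007  P=1,RW=1,US=1,PS=0
  L2 @0x33[4] → 0x1F002  P=0,RW=1,US=0,PS=0
  → PAGE_NOT_PRESENT  (3 entries read)
#2 VA=0x3026156EF (r,kernel):
  TLB hit vpn=0x302615 → PA=0x2D6EF
#3 VA=0x800005E0 (w,kernel):
  L0 @0x24[2] → 0x28002  P=0,RW=1,US=0,PS=0
  → PAGE_NOT_PRESENT  (1 entries read)
#4 VA=0x542002293 (w,kernel):
  L0 @0x24[21] → 0x35007  P=1,RW=1,US=1,PS=0
  L1 @0x35[16] → 0x37007  P=1,RW=1,US=1,PS=0
  L2 @0x37[2] → 0x39007  P=1,RW=1,US=1,PS=0
  → PA=0x39293  (3 entries read)
#5 VA=0x6C1C1F6FA (w,user):
  L0 @0x24[27] → 0x3C007  P=1,RW=1,US=1,PS=0
  L1 @0x3C[14] → 0x3D007  P=1,RW=1,US=1,PS=0
  L2 @0x3D[31] → 0x41003  P=1,RW=1,US=0,PS=0
  → PROTECTION_VIOLATION  (3 entries read)

Access #4 fault: NONE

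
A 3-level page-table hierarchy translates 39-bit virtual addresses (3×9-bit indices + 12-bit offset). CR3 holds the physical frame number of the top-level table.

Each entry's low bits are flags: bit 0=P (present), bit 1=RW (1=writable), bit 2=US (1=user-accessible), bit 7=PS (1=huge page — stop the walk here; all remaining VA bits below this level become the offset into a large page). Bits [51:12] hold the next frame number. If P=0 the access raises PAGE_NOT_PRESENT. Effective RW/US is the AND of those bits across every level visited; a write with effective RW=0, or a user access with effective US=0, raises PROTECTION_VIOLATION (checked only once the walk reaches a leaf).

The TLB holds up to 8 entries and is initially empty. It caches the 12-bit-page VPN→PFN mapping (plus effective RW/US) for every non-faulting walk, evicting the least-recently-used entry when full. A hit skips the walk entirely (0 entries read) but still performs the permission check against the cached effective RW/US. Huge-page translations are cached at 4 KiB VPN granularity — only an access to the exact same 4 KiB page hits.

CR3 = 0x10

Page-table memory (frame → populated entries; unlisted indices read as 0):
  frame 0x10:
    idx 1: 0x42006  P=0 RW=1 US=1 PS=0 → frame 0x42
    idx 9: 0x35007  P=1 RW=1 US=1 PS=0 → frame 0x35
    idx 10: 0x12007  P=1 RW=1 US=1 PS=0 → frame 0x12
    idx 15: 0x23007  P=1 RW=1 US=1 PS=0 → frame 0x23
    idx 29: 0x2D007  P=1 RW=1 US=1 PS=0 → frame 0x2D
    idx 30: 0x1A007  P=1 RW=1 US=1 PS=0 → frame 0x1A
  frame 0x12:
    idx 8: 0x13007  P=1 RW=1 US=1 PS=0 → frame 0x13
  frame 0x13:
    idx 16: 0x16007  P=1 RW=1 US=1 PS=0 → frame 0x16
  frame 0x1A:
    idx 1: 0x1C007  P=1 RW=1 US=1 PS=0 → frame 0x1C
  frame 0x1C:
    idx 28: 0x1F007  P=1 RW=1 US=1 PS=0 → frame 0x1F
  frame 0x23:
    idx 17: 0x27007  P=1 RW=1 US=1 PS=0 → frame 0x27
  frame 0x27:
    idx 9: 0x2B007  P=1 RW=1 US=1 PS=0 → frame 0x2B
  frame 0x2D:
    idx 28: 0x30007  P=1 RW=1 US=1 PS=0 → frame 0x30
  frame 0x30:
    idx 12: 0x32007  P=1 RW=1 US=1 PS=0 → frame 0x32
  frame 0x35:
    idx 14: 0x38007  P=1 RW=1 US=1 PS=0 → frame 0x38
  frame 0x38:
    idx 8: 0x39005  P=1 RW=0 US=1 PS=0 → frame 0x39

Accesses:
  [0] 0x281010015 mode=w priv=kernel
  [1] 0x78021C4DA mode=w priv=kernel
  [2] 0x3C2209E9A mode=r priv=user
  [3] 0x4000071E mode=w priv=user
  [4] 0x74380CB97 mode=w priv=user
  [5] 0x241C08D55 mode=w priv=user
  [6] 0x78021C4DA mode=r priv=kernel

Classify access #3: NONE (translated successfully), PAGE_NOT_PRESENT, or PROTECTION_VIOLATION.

Trace:
#0 VA=0x281010015 (w,kernel):
  [0] read 0x10 idx=10: raw=0x12007 flags P=1 W=1 U=1 S=0
  [1] read 0x12 idx=8: raw=0x13007 flags P=1 W=1 U=1 S=0
  [2] read 0x13 idx=16: raw=0x16007 flags P=1 W=1 U=1 S=0
  ✓ 0x16015  — 3 lookups
#1 VA=0x78021C4DA (w,kernel):
  [0] read 0x10 idx=30: raw=0x1A007 flags P=1 W=1 U=1 S=0
  [1] read 0x1A idx=1: raw=0x1C007 flags P=1 W=1 U=1 S=0
  [2] read 0x1C idx=28: raw=0x1F007 flags P=1 W=1 U=1 S=0
  ✓ 0x1F4DA  — 3 lookups
#2 VA=0x3C2209E9A (r,user):
  [0] read 0x10 idx=15: raw=0x23007 flags P=1 W=1 U=1 S=0
  [1] read 0x23 idx=17: raw=0x27007 flags P=1 W=1 U=1 S=0
  [2] read 0x27 idx=9: raw=0x2B007 flags P=1 W=1 U=1 S=0
  ✓ 0x2BE9A  — 3 lookups
#3 VA=0x4000071E (w,user):
  [0] read 0x10 idx=1: raw=0x42006 flags P=0 W=1 U=1 S=0
  ✗ PAGE_NOT_PRESENT  [1 reads]
#4 VA=0x74380CB97 (w,user):
  [0] read 0x10 idx=29: raw=0x2D007 flags P=1 W=1 U=1 S=0
  [1] read 0x2D idx=28: raw=0x30007 flags P=1 W=1 U=1 S=0
  [2] read 0x30 idx=12: raw=0x32007 flags P=1 W=1 U=1 S=0
  ✓ 0x32B97  — 3 lookups
#5 VA=0x241C08D55 (w,user):
  [0] read 0x10 idx=9: raw=0x35007 flags P=1 W=1 U=1 S=0
  [1] read 0x35 idx=14: raw=0x38007 flags P=1 W=1 U=1 S=0
  [2] read 0x38 idx=8: raw=0x39005 flags P=1 W=0 U=1 S=0
  ✗ PROTECTION_VIOLATION  [3 reads]
#6 VA=0x78021C4DA (r,kernel):
  TLB hit vpn=0x78021C → PA=0x1F4DA

Access #3 fault: PAGE_NOT_PRESENT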